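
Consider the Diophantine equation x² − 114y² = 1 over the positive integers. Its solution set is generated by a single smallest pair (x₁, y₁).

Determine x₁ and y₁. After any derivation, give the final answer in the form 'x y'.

√114 → a₀=10, period (1,2,10,2,1,20); ℓ=6 even so k=5
k=0  a_k=10  p_k/q_k = 10/1
…
k=2  a_k=2  p_k/q_k = 32/3
…
k=4  a_k=2  p_k/q_k = 694/65
k=5  a_k=1  p_k/q_k = 1025/96
fundamental: x₁=1025, y₁=96  (since 1050625 − 114·9216 = 1)

1025 96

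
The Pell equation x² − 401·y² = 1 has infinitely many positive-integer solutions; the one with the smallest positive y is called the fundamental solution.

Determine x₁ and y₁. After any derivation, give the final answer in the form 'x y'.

√401 → a₀=20, period (40); ℓ=1 odd so k=1
step 0: (20, 1)  from 20·(1,0) + (0,1)
step 1: (801, 40)  from 40·(20,1) + (1,0)
→ (801, 40).  Check: 801²=641601, 401·40²=641600, difference 1.

801 40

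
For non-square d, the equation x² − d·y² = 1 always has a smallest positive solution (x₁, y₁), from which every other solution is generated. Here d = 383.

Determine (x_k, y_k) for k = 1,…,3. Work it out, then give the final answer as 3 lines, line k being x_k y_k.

18768 959
704475647 35997024
26443197867024 1351184291905

√383 → a₀=19, period (1,1,3,19,3,1,1,38); ℓ=8 even so k=7
step 0: (19, 1)  from 19·(1,0) + (0,1)
…
step 4: (2642, 135)  from 19·(137,7) + (39,2)
step 5: (8063, 412)  from 3·(2642,135) + (137,7)
step 6: (10705, 547)  from 1·(8063,412) + (2642,135)
step 7: (18768, 959)  from 1·(10705,547) + (8063,412)
→ (18768, 959).  Check: 18768²=352237824, 383·959²=352237823, difference 1.
k=2:  x_2 = 18768·18768+383·959·959 = 704475647,  y_2 = 18768·959+959·18768 = 35997024
k=3:  x_3 = 18768·704475647+383·959·35997024 = 26443197867024,  y_3 = 18768·35997024+959·704475647 = 1351184291905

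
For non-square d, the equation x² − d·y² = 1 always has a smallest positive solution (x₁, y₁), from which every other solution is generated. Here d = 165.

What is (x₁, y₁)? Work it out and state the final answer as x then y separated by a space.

√165 = [12; 1,5,2,5,1,24, …], period ℓ=6 (even) → k=5
i=0: a=12 ⇒ p=12, q=1
…
i=4: a=5 ⇒ p=912, q=71
i=5: a=1 ⇒ p=1079, q=84
(x₁, y₁) = (1079, 84);  1079² − 165·84² = 1 ✓

1079 84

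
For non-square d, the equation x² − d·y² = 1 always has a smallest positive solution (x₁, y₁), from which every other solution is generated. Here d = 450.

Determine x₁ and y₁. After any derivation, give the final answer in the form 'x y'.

19601 924

√450 = [21; 4,1,2,4,2,1,4,42, …], period ℓ=8 (even) → k=7
a_0=21:  p_0=21·1+0=21,  q_0=21·0+1=1
a_1=4:  p_1=4·21+1=85,  q_1=4·1+0=4
…
a_3=2:  p_3=2·106+85=297,  q_3=2·5+4=14
a_4=4:  p_4=4·297+106=1294,  q_4=4·14+5=61
a_5=2:  p_5=2·1294+297=2885,  q_5=2·61+14=136
a_6=1:  p_6=1·2885+1294=4179,  q_6=1·136+61=197
a_7=4:  p_7=4·4179+2885=19601,  q_7=4·197+136=924
(x₁, y₁) = (19601, 924);  19601² − 450·924² = 1 ✓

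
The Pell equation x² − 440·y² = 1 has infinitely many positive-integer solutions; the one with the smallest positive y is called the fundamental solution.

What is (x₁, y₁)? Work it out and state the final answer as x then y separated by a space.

21 1

d=440: √d = [20; 1,40] (ℓ=2, even), read p_1/q_1
i=0: a=20 ⇒ p=20, q=1
i=1: a=1 ⇒ p=21, q=1
fundamental: x₁=21, y₁=1  (since 441 − 440·1 = 1)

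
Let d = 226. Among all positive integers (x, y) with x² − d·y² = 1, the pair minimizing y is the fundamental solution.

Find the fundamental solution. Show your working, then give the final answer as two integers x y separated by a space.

451 30

√226 → a₀=15, period (30); ℓ=1 odd so k=1
k=0  a_k=15  p_k/q_k = 15/1
k=1  a_k=30  p_k/q_k = 451/30
(x₁, y₁) = (451, 30);  451² − 226·30² = 1 ✓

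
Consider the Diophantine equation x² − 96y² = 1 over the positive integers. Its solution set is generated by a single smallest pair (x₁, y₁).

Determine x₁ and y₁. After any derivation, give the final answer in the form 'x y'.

√96 = [9; 1,3,1,18, …], period ℓ=4 (even) → k=3
step 0: (9, 1)  from 9·(1,0) + (0,1)
…
step 2: (39, 4)  from 3·(10,1) + (9,1)
step 3: (49, 5)  from 1·(39,4) + (10,1)
→ (49, 5).  Check: 49²=2401, 96·5²=2400, difference 1.

49 5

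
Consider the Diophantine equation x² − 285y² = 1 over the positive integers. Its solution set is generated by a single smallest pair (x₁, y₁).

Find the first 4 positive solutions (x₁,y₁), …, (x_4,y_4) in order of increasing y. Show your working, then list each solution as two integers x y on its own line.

d=285: √d = [16; 1,7,2,7,1,32] (ℓ=6, even), read p_5/q_5
k=0  a_k=16  p_k/q_k = 16/1
k=1  a_k=1  p_k/q_k = 17/1
…
k=3  a_k=2  p_k/q_k = 287/17
k=4  a_k=7  p_k/q_k = 2144/127
k=5  a_k=1  p_k/q_k = 2431/144
fundamental: x₁=2431, y₁=144  (since 5909761 − 285·20736 = 1)
(x_2, y_2) = (2431·2431 + 285·144·144, 2431·144 + 144·2431) = (11819521, 700128)
(x_3, y_3) = (2431·11819521 + 285·144·700128, 2431·700128 + 144·11819521) = (57466508671, 3404022192)
(x_4, y_4) = (2431·57466508671 + 285·144·3404022192, 2431·3404022192 + 144·57466508671) = (279402153338881, 16550355197376)

2431 144
11819521 700128
57466508671 3404022192
279402153338881 16550355197376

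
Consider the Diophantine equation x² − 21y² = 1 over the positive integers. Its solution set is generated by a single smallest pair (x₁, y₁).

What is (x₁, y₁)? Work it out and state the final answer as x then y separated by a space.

55 12

√21 → a₀=4, period (1,1,2,1,1,8); ℓ=6 even so k=5
k=0  a_k=4  p_k/q_k = 4/1
k=1  a_k=1  p_k/q_k = 5/1
k=2  a_k=1  p_k/q_k = 9/2
…
k=4  a_k=1  p_k/q_k = 32/7
k=5  a_k=1  p_k/q_k = 55/12
→ (55, 12).  Check: 55²=3025, 21·12²=3024, difference 1.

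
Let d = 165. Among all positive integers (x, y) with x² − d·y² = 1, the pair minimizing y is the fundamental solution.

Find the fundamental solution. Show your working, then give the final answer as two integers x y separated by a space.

√165 = [12; 1,5,2,5,1,24, …], period ℓ=6 (even) → k=5
a_0=12:  p_0=12·1+0=12,  q_0=12·0+1=1
…
a_4=5:  p_4=5·167+77=912,  q_4=5·13+6=71
a_5=1:  p_5=1·912+167=1079,  q_5=1·71+13=84
(x₁, y₁) = (1079, 84);  1079² − 165·84² = 1 ✓

1079 84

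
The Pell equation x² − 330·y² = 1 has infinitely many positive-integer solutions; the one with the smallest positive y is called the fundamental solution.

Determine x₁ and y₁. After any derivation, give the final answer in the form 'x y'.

109 6

√330 → a₀=18, period (6,36); ℓ=2 even so k=1
k=0  a_k=18  p_k/q_k = 18/1
k=1  a_k=6  p_k/q_k = 109/6
(x₁, y₁) = (109, 6);  109² − 330·6² = 1 ✓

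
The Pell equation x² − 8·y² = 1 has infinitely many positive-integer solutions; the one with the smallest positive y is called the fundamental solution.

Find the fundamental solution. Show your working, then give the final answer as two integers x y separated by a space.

3 1

√8 = [2; 1,4, …], period ℓ=2 (even) → k=1
step 0: (2, 1)  from 2·(1,0) + (0,1)
step 1: (3, 1)  from 1·(2,1) + (1,0)
(x₁, y₁) = (3, 1);  3² − 8·1² = 1 ✓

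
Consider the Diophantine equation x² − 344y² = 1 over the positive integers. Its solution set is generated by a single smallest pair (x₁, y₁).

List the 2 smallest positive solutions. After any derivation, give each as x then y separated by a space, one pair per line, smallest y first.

d=344: √d = [18; 1,1,4,1,3,1,4,1,1,36] (ℓ=10, even), read p_9/q_9
k=0  a_k=18  p_k/q_k = 18/1
k=1  a_k=1  p_k/q_k = 19/1
k=2  a_k=1  p_k/q_k = 37/2
k=3  a_k=4  p_k/q_k = 167/9
k=4  a_k=1  p_k/q_k = 204/11
k=5  a_k=3  p_k/q_k = 779/42
k=6  a_k=1  p_k/q_k = 983/53
…
k=8  a_k=1  p_k/q_k = 5694/307
k=9  a_k=1  p_k/q_k = 10405/561
(x₁, y₁) = (10405, 561);  10405² − 344·561² = 1 ✓
n=2: (10405,561)∘(10405,561) = (10405·10405+344·561·561, 10405·561+561·10405) = (216528049,11674410)

10405 561
216528049 11674410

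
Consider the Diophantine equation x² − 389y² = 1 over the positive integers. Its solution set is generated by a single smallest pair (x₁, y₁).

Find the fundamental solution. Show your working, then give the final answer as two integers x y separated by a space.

3287049 166660

√389 = [19; 1,2,1,1,1,1,2,1,38, …], period ℓ=9 (odd) → k=17
i=0: a=19 ⇒ p=19, q=1
…
i=2: a=2 ⇒ p=59, q=3
i=3: a=1 ⇒ p=79, q=4
i=4: a=1 ⇒ p=138, q=7
i=5: a=1 ⇒ p=217, q=11
…
i=7: a=2 ⇒ p=927, q=47
i=8: a=1 ⇒ p=1282, q=65
i=9: a=38 ⇒ p=49643, q=2517
i=10: a=1 ⇒ p=50925, q=2582
i=11: a=2 ⇒ p=151493, q=7681
…
i=13: a=1 ⇒ p=353911, q=17944
i=14: a=1 ⇒ p=556329, q=28207
i=15: a=1 ⇒ p=910240, q=46151
i=16: a=2 ⇒ p=2376809, q=120509
i=17: a=1 ⇒ p=3287049, q=166660
fundamental: x₁=3287049, y₁=166660  (since 10804691128401 − 389·27775555600 = 1)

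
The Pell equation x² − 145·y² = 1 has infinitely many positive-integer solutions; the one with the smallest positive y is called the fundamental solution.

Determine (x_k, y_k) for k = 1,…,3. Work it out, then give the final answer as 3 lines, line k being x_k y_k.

289 24
167041 13872
96549409 8017992

d=145: √d = [12; 24] (ℓ=1, odd), read p_1/q_1
k=0  a_k=12  p_k/q_k = 12/1
k=1  a_k=24  p_k/q_k = 289/24
→ (289, 24).  Check: 289²=83521, 145·24²=83520, difference 1.
(289+24√145)^2 = 167041 + 13872√145
(289+24√145)^3 = 96549409 + 8017992√145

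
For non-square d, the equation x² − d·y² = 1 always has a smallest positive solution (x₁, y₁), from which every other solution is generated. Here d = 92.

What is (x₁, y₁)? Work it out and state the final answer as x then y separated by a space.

1151 120

√92 = [9; 1,1,2,4,2,1,1,18, …], period ℓ=8 (even) → k=7
step 0: (9, 1)  from 9·(1,0) + (0,1)
step 1: (10, 1)  from 1·(9,1) + (1,0)
step 2: (19, 2)  from 1·(10,1) + (9,1)
…
step 5: (470, 49)  from 2·(211,22) + (48,5)
step 6: (681, 71)  from 1·(470,49) + (211,22)
step 7: (1151, 120)  from 1·(681,71) + (470,49)
fundamental: x₁=1151, y₁=120  (since 1324801 − 92·14400 = 1)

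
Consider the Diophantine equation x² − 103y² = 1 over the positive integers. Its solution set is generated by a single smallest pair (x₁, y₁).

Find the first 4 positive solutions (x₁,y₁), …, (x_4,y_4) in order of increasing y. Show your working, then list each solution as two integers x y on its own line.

√103 = [10; 6,1,2,1,1,9,1,1,2,1,6,20, …], period ℓ=12 (even) → k=11
k=0  a_k=10  p_k/q_k = 10/1
…
k=2  a_k=1  p_k/q_k = 71/7
k=3  a_k=2  p_k/q_k = 203/20
k=4  a_k=1  p_k/q_k = 274/27
…
k=6  a_k=9  p_k/q_k = 4567/450
…
k=9  a_k=2  p_k/q_k = 24266/2391
k=10  a_k=1  p_k/q_k = 33877/3338
k=11  a_k=6  p_k/q_k = 227528/22419
(x₁, y₁) = (227528, 22419);  227528² − 103·22419² = 1 ✓
k=2:  x_2 = 227528·227528+103·22419·22419 = 103537981567,  y_2 = 227528·22419+22419·227528 = 10201900464
k=3:  x_3 = 227528·103537981567+103·22419·10201900464 = 47115579739725224,  y_3 = 227528·10201900464+22419·103537981567 = 4642436017523565
k=4:  x_4 = 227528·47115579739725224+103·22419·4642436017523565 = 21440227253936863550977,  y_4 = 227528·4642436017523565+22419·47115579739725224 = 2112568364380001494176

227528 22419
103537981567 10201900464
47115579739725224 4642436017523565
21440227253936863550977 2112568364380001494176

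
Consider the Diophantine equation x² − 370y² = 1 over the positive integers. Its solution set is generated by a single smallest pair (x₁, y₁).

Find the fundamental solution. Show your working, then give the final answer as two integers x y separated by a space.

213859 11118

[19; 4,4,38] for √370; ℓ=3 ⇒ convergent index 5
k=0  a_k=19  p_k/q_k = 19/1
k=1  a_k=4  p_k/q_k = 77/4
k=2  a_k=4  p_k/q_k = 327/17
…
k=4  a_k=4  p_k/q_k = 50339/2617
k=5  a_k=4  p_k/q_k = 213859/11118
fundamental: x₁=213859, y₁=11118  (since 45735671881 − 370·123609924 = 1)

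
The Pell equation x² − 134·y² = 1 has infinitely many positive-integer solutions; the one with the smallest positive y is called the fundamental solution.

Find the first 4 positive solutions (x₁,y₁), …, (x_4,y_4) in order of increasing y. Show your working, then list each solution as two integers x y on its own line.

145925 12606
42588211249 3679061100
12429369452874725 1073733982022394
3627511474778900280001 313369262649556627800

√134 = [11; 1,1,2,1,3,…,1,1,22, …], period ℓ=14 (even) → k=13
i=0: a=11 ⇒ p=11, q=1
…
i=3: a=2 ⇒ p=58, q=5
…
i=5: a=3 ⇒ p=301, q=26
i=6: a=1 ⇒ p=382, q=33
…
i=11: a=2 ⇒ p=61896, q=5347
i=12: a=1 ⇒ p=84029, q=7259
i=13: a=1 ⇒ p=145925, q=12606
(x₁, y₁) = (145925, 12606);  145925² − 134·12606² = 1 ✓
n=2: (145925,12606)∘(145925,12606) = (145925·145925+134·12606·12606, 145925·12606+12606·145925) = (42588211249,3679061100)
n=3: (42588211249,3679061100)∘(145925,12606) = (145925·42588211249+134·12606·3679061100, 145925·3679061100+12606·42588211249) = (12429369452874725,1073733982022394)
n=4: (12429369452874725,1073733982022394)∘(145925,12606) = (145925·12429369452874725+134·12606·1073733982022394, 145925·1073733982022394+12606·12429369452874725) = (3627511474778900280001,313369262649556627800)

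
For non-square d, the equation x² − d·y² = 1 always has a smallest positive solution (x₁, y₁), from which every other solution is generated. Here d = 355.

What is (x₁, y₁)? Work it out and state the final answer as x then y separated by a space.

954809 50676

√355 = [18; 1,5,3,3,1,6,1,3,3,5,1,36, …], period ℓ=12 (even) → k=11
step 0: (18, 1)  from 18·(1,0) + (0,1)
step 1: (19, 1)  from 1·(18,1) + (1,0)
step 2: (113, 6)  from 5·(19,1) + (18,1)
…
step 5: (1545, 82)  from 1·(1187,63) + (358,19)
step 6: (10457, 555)  from 6·(1545,82) + (1187,63)
step 7: (12002, 637)  from 1·(10457,555) + (1545,82)
…
step 9: (151391, 8035)  from 3·(46463,2466) + (12002,637)
step 10: (803418, 42641)  from 5·(151391,8035) + (46463,2466)
step 11: (954809, 50676)  from 1·(803418,42641) + (151391,8035)
fundamental: x₁=954809, y₁=50676  (since 911660226481 − 355·2568056976 = 1)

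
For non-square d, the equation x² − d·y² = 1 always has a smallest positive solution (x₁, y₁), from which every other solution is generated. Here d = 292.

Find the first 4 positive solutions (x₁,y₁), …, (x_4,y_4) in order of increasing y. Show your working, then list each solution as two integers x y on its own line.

√292 → a₀=17, period (11,2,1,3,8,3,1,2,11,34); ℓ=10 even so k=9
step 0: (17, 1)  from 17·(1,0) + (0,1)
…
step 2: (393, 23)  from 2·(188,11) + (17,1)
step 3: (581, 34)  from 1·(393,23) + (188,11)
step 4: (2136, 125)  from 3·(581,34) + (393,23)
…
step 8: (200767, 11749)  from 2·(72812,4261) + (55143,3227)
step 9: (2281249, 133500)  from 11·(200767,11749) + (72812,4261)
fundamental: x₁=2281249, y₁=133500  (since 5204097000001 − 292·17822250000 = 1)
n=2: (2281249,133500)∘(2281249,133500) = (2281249·2281249+292·133500·133500, 2281249·133500+133500·2281249) = (10408194000001,609093483000)
n=3: (10408194000001,609093483000)∘(2281249,133500) = (2281249·10408194000001+292·133500·609093483000, 2281249·609093483000+133500·10408194000001) = (47487364308614281249,2778987798000400500)
n=4: (47487364308614281249,2778987798000400500)∘(2281249,133500) = (2281249·47487364308614281249+292·133500·2778987798000400500, 2281249·2778987798000400500+133500·47487364308614281249) = (216661004683313632776000001,12679126270400622186966000)

2281249 133500
10408194000001 609093483000
47487364308614281249 2778987798000400500
216661004683313632776000001 12679126270400622186966000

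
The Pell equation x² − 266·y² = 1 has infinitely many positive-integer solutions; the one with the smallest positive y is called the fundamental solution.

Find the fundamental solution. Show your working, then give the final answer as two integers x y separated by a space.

√266 = [16; 3,4,3,32, …], period ℓ=4 (even) → k=3
i=0: a=16 ⇒ p=16, q=1
i=1: a=3 ⇒ p=49, q=3
i=2: a=4 ⇒ p=212, q=13
i=3: a=3 ⇒ p=685, q=42
(x₁, y₁) = (685, 42);  685² − 266·42² = 1 ✓

685 42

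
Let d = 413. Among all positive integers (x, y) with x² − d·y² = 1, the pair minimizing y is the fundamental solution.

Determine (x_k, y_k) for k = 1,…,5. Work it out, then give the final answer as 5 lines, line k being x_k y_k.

113399 5580
25718666401 1265532840
5832942102300599 287020317040740
1322899602891852585601 65095633862940217680
300030984130833440606834999 14763559568560095172347900

√413 → a₀=20, period (3,9,1,4,1,9,3,40); ℓ=8 even so k=7
a_0=20:  p_0=20·1+0=20,  q_0=20·0+1=1
a_1=3:  p_1=3·20+1=61,  q_1=3·1+0=3
a_2=9:  p_2=9·61+20=569,  q_2=9·3+1=28
…
a_5=1:  p_5=1·3089+630=3719,  q_5=1·152+31=183
a_6=9:  p_6=9·3719+3089=36560,  q_6=9·183+152=1799
a_7=3:  p_7=3·36560+3719=113399,  q_7=3·1799+183=5580
(x₁, y₁) = (113399, 5580);  113399² − 413·5580² = 1 ✓
(x_2, y_2) = (113399·113399 + 413·5580·5580, 113399·5580 + 5580·113399) = (25718666401, 1265532840)
(x_3, y_3) = (113399·25718666401 + 413·5580·1265532840, 113399·1265532840 + 5580·25718666401) = (5832942102300599, 287020317040740)
(x_4, y_4) = (113399·5832942102300599 + 413·5580·287020317040740, 113399·287020317040740 + 5580·5832942102300599) = (1322899602891852585601, 65095633862940217680)
(x_5, y_5) = (113399·1322899602891852585601 + 413·5580·65095633862940217680, 113399·65095633862940217680 + 5580·1322899602891852585601) = (300030984130833440606834999, 14763559568560095172347900)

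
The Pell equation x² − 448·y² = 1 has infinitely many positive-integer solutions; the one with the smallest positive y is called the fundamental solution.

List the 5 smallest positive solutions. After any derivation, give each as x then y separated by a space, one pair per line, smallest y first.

√448 = [21; 6,42, …], period ℓ=2 (even) → k=1
i=0: a=21 ⇒ p=21, q=1
i=1: a=6 ⇒ p=127, q=6
(x₁, y₁) = (127, 6);  127² − 448·6² = 1 ✓
n=2: (127,6)∘(127,6) = (127·127+448·6·6, 127·6+6·127) = (32257,1524)
n=3: (32257,1524)∘(127,6) = (127·32257+448·6·1524, 127·1524+6·32257) = (8193151,387090)
n=4: (8193151,387090)∘(127,6) = (127·8193151+448·6·387090, 127·387090+6·8193151) = (2081028097,98319336)
n=5: (2081028097,98319336)∘(127,6) = (127·2081028097+448·6·98319336, 127·98319336+6·2081028097) = (528572943487,24972724254)

127 6
32257 1524
8193151 387090
2081028097 98319336
528572943487 24972724254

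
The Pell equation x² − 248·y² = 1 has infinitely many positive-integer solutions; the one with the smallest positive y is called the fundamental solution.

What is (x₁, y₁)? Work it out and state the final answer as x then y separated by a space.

63 4

d=248: √d = [15; 1,2,1,30] (ℓ=4, even), read p_3/q_3
i=0: a=15 ⇒ p=15, q=1
i=1: a=1 ⇒ p=16, q=1
i=2: a=2 ⇒ p=47, q=3
i=3: a=1 ⇒ p=63, q=4
(x₁, y₁) = (63, 4);  63² − 248·4² = 1 ✓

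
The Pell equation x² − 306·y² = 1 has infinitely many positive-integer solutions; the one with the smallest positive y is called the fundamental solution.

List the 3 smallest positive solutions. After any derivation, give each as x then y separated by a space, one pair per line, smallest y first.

√306 → a₀=17, period (2,34); ℓ=2 even so k=1
step 0: (17, 1)  from 17·(1,0) + (0,1)
step 1: (35, 2)  from 2·(17,1) + (1,0)
fundamental: x₁=35, y₁=2  (since 1225 − 306·4 = 1)
k=2:  x_2 = 35·35+306·2·2 = 2449,  y_2 = 35·2+2·35 = 140
k=3:  x_3 = 35·2449+306·2·140 = 171395,  y_3 = 35·140+2·2449 = 9798

35 2
2449 140
171395 9798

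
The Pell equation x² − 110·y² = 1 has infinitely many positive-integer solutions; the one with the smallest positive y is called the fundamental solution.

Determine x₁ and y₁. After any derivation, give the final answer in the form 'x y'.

21 2

√110 = [10; 2,20, …], period ℓ=2 (even) → k=1
k=0  a_k=10  p_k/q_k = 10/1
k=1  a_k=2  p_k/q_k = 21/2
(x₁, y₁) = (21, 2);  21² − 110·2² = 1 ✓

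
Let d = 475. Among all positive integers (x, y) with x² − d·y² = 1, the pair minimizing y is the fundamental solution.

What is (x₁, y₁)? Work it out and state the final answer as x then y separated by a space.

57799 2652

√475 = [21; 1,3,1,6,2,6,1,3,1,42, …], period ℓ=10 (even) → k=9
step 0: (21, 1)  from 21·(1,0) + (0,1)
…
step 2: (87, 4)  from 3·(22,1) + (21,1)
…
step 4: (741, 34)  from 6·(109,5) + (87,4)
step 5: (1591, 73)  from 2·(741,34) + (109,5)
…
step 7: (11878, 545)  from 1·(10287,472) + (1591,73)
step 8: (45921, 2107)  from 3·(11878,545) + (10287,472)
step 9: (57799, 2652)  from 1·(45921,2107) + (11878,545)
(x₁, y₁) = (57799, 2652);  57799² − 475·2652² = 1 ✓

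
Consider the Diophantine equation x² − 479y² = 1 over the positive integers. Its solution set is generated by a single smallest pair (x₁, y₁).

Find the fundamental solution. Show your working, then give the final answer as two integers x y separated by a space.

2989440 136591

[21; 1,7,1,3,2,21,2,3,1,7,1,42] for √479; ℓ=12 ⇒ convergent index 11
a_0=21:  p_0=21·1+0=21,  q_0=21·0+1=1
a_1=1:  p_1=1·21+1=22,  q_1=1·1+0=1
…
a_4=3:  p_4=3·197+175=766,  q_4=3·9+8=35
…
a_7=2:  p_7=2·37075+1729=75879,  q_7=2·1694+79=3467
a_8=3:  p_8=3·75879+37075=264712,  q_8=3·3467+1694=12095
a_9=1:  p_9=1·264712+75879=340591,  q_9=1·12095+3467=15562
a_10=7:  p_10=7·340591+264712=2648849,  q_10=7·15562+12095=121029
a_11=1:  p_11=1·2648849+340591=2989440,  q_11=1·121029+15562=136591
(x₁, y₁) = (2989440, 136591);  2989440² − 479·136591² = 1 ✓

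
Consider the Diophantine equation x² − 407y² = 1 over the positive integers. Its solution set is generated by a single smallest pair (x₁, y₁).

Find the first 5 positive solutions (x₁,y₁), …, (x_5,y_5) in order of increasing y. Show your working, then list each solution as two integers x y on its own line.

2663 132
14183137 703032
75539384999 3744348300
402322750321537 19942398342768
2142770892673121063 106213209829234068

√407 = [20; 5,1,2,1,5,40, …], period ℓ=6 (even) → k=5
k=0  a_k=20  p_k/q_k = 20/1
…
k=3  a_k=2  p_k/q_k = 343/17
k=4  a_k=1  p_k/q_k = 464/23
k=5  a_k=5  p_k/q_k = 2663/132
→ (2663, 132).  Check: 2663²=7091569, 407·132²=7091568, difference 1.
(x_2, y_2) = (2663·2663 + 407·132·132, 2663·132 + 132·2663) = (14183137, 703032)
(x_3, y_3) = (2663·14183137 + 407·132·703032, 2663·703032 + 132·14183137) = (75539384999, 3744348300)
(x_4, y_4) = (2663·75539384999 + 407·132·3744348300, 2663·3744348300 + 132·75539384999) = (402322750321537, 19942398342768)
(x_5, y_5) = (2663·402322750321537 + 407·132·19942398342768, 2663·19942398342768 + 132·402322750321537) = (2142770892673121063, 106213209829234068)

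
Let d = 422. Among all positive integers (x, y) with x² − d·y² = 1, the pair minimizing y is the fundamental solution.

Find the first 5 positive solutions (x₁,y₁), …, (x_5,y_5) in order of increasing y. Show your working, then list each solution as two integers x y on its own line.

7022501 341850
98631040590001 4801283933700
1385273162348638202501 67434042451384025550
19456164335732849620362360001 947111261097768740333867400
273261867007695159110526238300562501 13302179556340616719484196916709250

[20; 1,1,5,2,1,…,1,1,40] for √422; ℓ=14 ⇒ convergent index 13
i=0: a=20 ⇒ p=20, q=1
i=1: a=1 ⇒ p=21, q=1
…
i=3: a=5 ⇒ p=226, q=11
…
i=5: a=1 ⇒ p=719, q=35
i=6: a=3 ⇒ p=2650, q=129
…
i=10: a=2 ⇒ p=598859, q=29152
…
i=12: a=1 ⇒ p=3810680, q=185501
i=13: a=1 ⇒ p=7022501, q=341850
fundamental: x₁=7022501, y₁=341850  (since 49315520295001 − 422·116861422500 = 1)
k=2:  x_2 = 7022501·7022501+422·341850·341850 = 98631040590001,  y_2 = 7022501·341850+341850·7022501 = 4801283933700
k=3:  x_3 = 7022501·98631040590001+422·341850·4801283933700 = 1385273162348638202501,  y_3 = 7022501·4801283933700+341850·98631040590001 = 67434042451384025550
k=4:  x_4 = 7022501·1385273162348638202501+422·341850·67434042451384025550 = 19456164335732849620362360001,  y_4 = 7022501·67434042451384025550+341850·1385273162348638202501 = 947111261097768740333867400
k=5:  x_5 = 7022501·19456164335732849620362360001+422·341850·947111261097768740333867400 = 273261867007695159110526238300562501,  y_5 = 7022501·947111261097768740333867400+341850·19456164335732849620362360001 = 13302179556340616719484196916709250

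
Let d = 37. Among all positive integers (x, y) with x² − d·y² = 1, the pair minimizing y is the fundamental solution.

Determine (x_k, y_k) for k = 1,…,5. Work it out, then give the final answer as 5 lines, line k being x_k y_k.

73 12
10657 1752
1555849 255780
227143297 37342128
33161365513 5451694908

√37 → a₀=6, period (12); ℓ=1 odd so k=1
i=0: a=6 ⇒ p=6, q=1
i=1: a=12 ⇒ p=73, q=12
(x₁, y₁) = (73, 12);  73² − 37·12² = 1 ✓
k=2:  x_2 = 73·73+37·12·12 = 10657,  y_2 = 73·12+12·73 = 1752
k=3:  x_3 = 73·10657+37·12·1752 = 1555849,  y_3 = 73·1752+12·10657 = 255780
k=4:  x_4 = 73·1555849+37·12·255780 = 227143297,  y_4 = 73·255780+12·1555849 = 37342128
k=5:  x_5 = 73·227143297+37·12·37342128 = 33161365513,  y_5 = 73·37342128+12·227143297 = 5451694908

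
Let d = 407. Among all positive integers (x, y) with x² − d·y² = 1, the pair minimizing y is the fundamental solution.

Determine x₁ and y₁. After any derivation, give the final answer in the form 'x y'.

2663 132

d=407: √d = [20; 5,1,2,1,5,40] (ℓ=6, even), read p_5/q_5
a_0=20:  p_0=20·1+0=20,  q_0=20·0+1=1
…
a_2=1:  p_2=1·101+20=121,  q_2=1·5+1=6
a_3=2:  p_3=2·121+101=343,  q_3=2·6+5=17
a_4=1:  p_4=1·343+121=464,  q_4=1·17+6=23
a_5=5:  p_5=5·464+343=2663,  q_5=5·23+17=132
→ (2663, 132).  Check: 2663²=7091569, 407·132²=7091568, difference 1.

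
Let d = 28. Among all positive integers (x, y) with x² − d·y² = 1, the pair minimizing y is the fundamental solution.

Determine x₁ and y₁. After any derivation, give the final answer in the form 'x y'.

√28 → a₀=5, period (3,2,3,10); ℓ=4 even so k=3
i=0: a=5 ⇒ p=5, q=1
…
i=2: a=2 ⇒ p=37, q=7
i=3: a=3 ⇒ p=127, q=24
(x₁, y₁) = (127, 24);  127² − 28·24² = 1 ✓

127 24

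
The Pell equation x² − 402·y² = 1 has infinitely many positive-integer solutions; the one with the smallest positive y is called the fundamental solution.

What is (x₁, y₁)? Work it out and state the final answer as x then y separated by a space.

√402 → a₀=20, period (20,40); ℓ=2 even so k=1
i=0: a=20 ⇒ p=20, q=1
i=1: a=20 ⇒ p=401, q=20
(x₁, y₁) = (401, 20);  401² − 402·20² = 1 ✓

401 20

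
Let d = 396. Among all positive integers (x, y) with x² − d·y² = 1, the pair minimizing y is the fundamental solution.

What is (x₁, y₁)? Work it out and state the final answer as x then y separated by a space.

√396 → a₀=19, period (1,8,1,38); ℓ=4 even so k=3
k=0  a_k=19  p_k/q_k = 19/1
…
k=2  a_k=8  p_k/q_k = 179/9
k=3  a_k=1  p_k/q_k = 199/10
→ (199, 10).  Check: 199²=39601, 396·10²=39600, difference 1.

199 10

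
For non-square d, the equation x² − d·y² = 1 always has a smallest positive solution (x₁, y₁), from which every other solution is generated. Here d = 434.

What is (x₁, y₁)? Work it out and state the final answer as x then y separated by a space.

√434 = [20; 1,4,1,40, …], period ℓ=4 (even) → k=3
k=0  a_k=20  p_k/q_k = 20/1
…
k=2  a_k=4  p_k/q_k = 104/5
k=3  a_k=1  p_k/q_k = 125/6
→ (125, 6).  Check: 125²=15625, 434·6²=15624, difference 1.

125 6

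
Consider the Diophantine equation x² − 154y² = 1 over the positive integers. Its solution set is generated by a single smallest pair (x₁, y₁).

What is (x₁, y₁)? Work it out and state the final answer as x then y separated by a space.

21295 1716

d=154: √d = [12; 2,2,3,1,2,1,3,2,2,24] (ℓ=10, even), read p_9/q_9
k=0  a_k=12  p_k/q_k = 12/1
…
k=5  a_k=2  p_k/q_k = 757/61
k=6  a_k=1  p_k/q_k = 1030/83
k=7  a_k=3  p_k/q_k = 3847/310
k=8  a_k=2  p_k/q_k = 8724/703
k=9  a_k=2  p_k/q_k = 21295/1716
(x₁, y₁) = (21295, 1716);  21295² − 154·1716² = 1 ✓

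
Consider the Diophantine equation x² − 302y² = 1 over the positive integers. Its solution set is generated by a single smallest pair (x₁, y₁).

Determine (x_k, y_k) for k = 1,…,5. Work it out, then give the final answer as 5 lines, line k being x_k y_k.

√302 = [17; 2,1,1,1,4,…,1,2,34, …], period ℓ=16 (even) → k=15
a_0=17:  p_0=17·1+0=17,  q_0=17·0+1=1
…
a_5=4:  p_5=4·139+87=643,  q_5=4·8+5=37
…
a_7=1:  p_7=1·1425+643=2068,  q_7=1·82+37=119
…
a_9=1:  p_9=1·34513+2068=36581,  q_9=1·1986+119=2105
a_10=2:  p_10=2·36581+34513=107675,  q_10=2·2105+1986=6196
…
a_12=1:  p_12=1·467281+107675=574956,  q_12=1·26889+6196=33085
a_13=1:  p_13=1·574956+467281=1042237,  q_13=1·33085+26889=59974
a_14=1:  p_14=1·1042237+574956=1617193,  q_14=1·59974+33085=93059
a_15=2:  p_15=2·1617193+1042237=4276623,  q_15=2·93059+59974=246092
→ (4276623, 246092).  Check: 4276623²=18289504284129, 302·246092²=18289504284128, difference 1.
(x_2, y_2) = (4276623·4276623 + 302·246092·246092, 4276623·246092 + 246092·4276623) = (36579008568257, 2104885414632)
(x_3, y_3) = (4276623·36579008568257 + 302·246092·2104885414632, 4276623·2104885414632 + 246092·36579008568257) = (312869258720405635599, 18003602753159249380)
(x_4, y_4) = (4276623·312869258720405635599 + 302·246092·18003602753159249380, 4276623·18003602753159249380 + 246092·312869258720405635599) = (2676047735673238042056036097, 153989243234046232237072848)
(x_5, y_5) = (4276623·2676047735673238042056036097 + 302·246092·153989243234046232237072848, 4276623·153989243234046232237072848 + 246092·2676047735673238042056036097) = (22888894590955867721004902116885263, 1317107878734614996094061229615228)

4276623 246092
36579008568257 2104885414632
312869258720405635599 18003602753159249380
2676047735673238042056036097 153989243234046232237072848
22888894590955867721004902116885263 1317107878734614996094061229615228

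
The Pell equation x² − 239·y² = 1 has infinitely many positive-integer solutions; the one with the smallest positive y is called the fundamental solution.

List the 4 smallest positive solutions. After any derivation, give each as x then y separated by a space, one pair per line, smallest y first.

6195120 400729
76759023628799 4965128484960
951062724926484326640 61519133559490389671
11783895416893046404284364801 762236829394135240588726080

[15; 2,5,1,2,4,15,4,2,1,5,2,30] for √239; ℓ=12 ⇒ convergent index 11
k=0  a_k=15  p_k/q_k = 15/1
…
k=2  a_k=5  p_k/q_k = 170/11
k=3  a_k=1  p_k/q_k = 201/13
k=4  a_k=2  p_k/q_k = 572/37
k=5  a_k=4  p_k/q_k = 2489/161
k=6  a_k=15  p_k/q_k = 37907/2452
…
k=9  a_k=1  p_k/q_k = 500258/32359
k=10  a_k=5  p_k/q_k = 2847431/184185
k=11  a_k=2  p_k/q_k = 6195120/400729
(x₁, y₁) = (6195120, 400729);  6195120² − 239·400729² = 1 ✓
(x_2, y_2) = (6195120·6195120 + 239·400729·400729, 6195120·400729 + 400729·6195120) = (76759023628799, 4965128484960)
(x_3, y_3) = (6195120·76759023628799 + 239·400729·4965128484960, 6195120·4965128484960 + 400729·76759023628799) = (951062724926484326640, 61519133559490389671)
(x_4, y_4) = (6195120·951062724926484326640 + 239·400729·61519133559490389671, 6195120·61519133559490389671 + 400729·951062724926484326640) = (11783895416893046404284364801, 762236829394135240588726080)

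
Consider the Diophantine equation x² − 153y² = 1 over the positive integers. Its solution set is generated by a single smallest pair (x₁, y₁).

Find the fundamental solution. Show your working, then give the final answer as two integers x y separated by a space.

d=153: √d = [12; 2,1,2,2,2,1,2,24] (ℓ=8, even), read p_7/q_7
k=0  a_k=12  p_k/q_k = 12/1
k=1  a_k=2  p_k/q_k = 25/2
k=2  a_k=1  p_k/q_k = 37/3
k=3  a_k=2  p_k/q_k = 99/8
…
k=5  a_k=2  p_k/q_k = 569/46
k=6  a_k=1  p_k/q_k = 804/65
k=7  a_k=2  p_k/q_k = 2177/176
→ (2177, 176).  Check: 2177²=4739329, 153·176²=4739328, difference 1.

2177 176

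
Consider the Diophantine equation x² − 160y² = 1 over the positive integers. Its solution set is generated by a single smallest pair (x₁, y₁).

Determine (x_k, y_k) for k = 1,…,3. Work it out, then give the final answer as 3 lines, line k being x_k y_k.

721 57
1039681 82194
1499219281 118523691

√160 → a₀=12, period (1,1,1,5,1,1,1,24); ℓ=8 even so k=7
k=0  a_k=12  p_k/q_k = 12/1
k=1  a_k=1  p_k/q_k = 13/1
k=2  a_k=1  p_k/q_k = 25/2
k=3  a_k=1  p_k/q_k = 38/3
k=4  a_k=5  p_k/q_k = 215/17
k=5  a_k=1  p_k/q_k = 253/20
k=6  a_k=1  p_k/q_k = 468/37
k=7  a_k=1  p_k/q_k = 721/57
→ (721, 57).  Check: 721²=519841, 160·57²=519840, difference 1.
k=2:  x_2 = 721·721+160·57·57 = 1039681,  y_2 = 721·57+57·721 = 82194
k=3:  x_3 = 721·1039681+160·57·82194 = 1499219281,  y_3 = 721·82194+57·1039681 = 118523691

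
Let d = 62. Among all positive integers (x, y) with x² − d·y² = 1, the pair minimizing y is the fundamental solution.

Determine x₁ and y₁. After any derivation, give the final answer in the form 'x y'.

63 8

d=62: √d = [7; 1,6,1,14] (ℓ=4, even), read p_3/q_3
a_0=7:  p_0=7·1+0=7,  q_0=7·0+1=1
a_1=1:  p_1=1·7+1=8,  q_1=1·1+0=1
a_2=6:  p_2=6·8+7=55,  q_2=6·1+1=7
a_3=1:  p_3=1·55+8=63,  q_3=1·7+1=8
→ (63, 8).  Check: 63²=3969, 62·8²=3968, difference 1.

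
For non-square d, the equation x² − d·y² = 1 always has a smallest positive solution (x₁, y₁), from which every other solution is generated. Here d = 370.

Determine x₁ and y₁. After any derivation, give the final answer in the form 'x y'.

√370 → a₀=19, period (4,4,38); ℓ=3 odd so k=5
step 0: (19, 1)  from 19·(1,0) + (0,1)
…
step 2: (327, 17)  from 4·(77,4) + (19,1)
step 3: (12503, 650)  from 38·(327,17) + (77,4)
step 4: (50339, 2617)  from 4·(12503,650) + (327,17)
step 5: (213859, 11118)  from 4·(50339,2617) + (12503,650)
(x₁, y₁) = (213859, 11118);  213859² − 370·11118² = 1 ✓

213859 11118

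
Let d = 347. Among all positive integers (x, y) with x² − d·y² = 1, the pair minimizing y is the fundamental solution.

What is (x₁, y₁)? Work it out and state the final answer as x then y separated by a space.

d=347: √d = [18; 1,1,1,2,4,…,1,1,36] (ℓ=14, even), read p_13/q_13
k=0  a_k=18  p_k/q_k = 18/1
…
k=2  a_k=1  p_k/q_k = 37/2
…
k=4  a_k=2  p_k/q_k = 149/8
…
k=6  a_k=1  p_k/q_k = 801/43
…
k=10  a_k=2  p_k/q_k = 164168/8813
…
k=12  a_k=1  p_k/q_k = 402885/21628
k=13  a_k=1  p_k/q_k = 641602/34443
(x₁, y₁) = (641602, 34443);  641602² − 347·34443² = 1 ✓

641602 34443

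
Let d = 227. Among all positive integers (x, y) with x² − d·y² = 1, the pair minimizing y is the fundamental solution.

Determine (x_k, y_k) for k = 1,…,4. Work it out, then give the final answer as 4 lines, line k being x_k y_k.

√227 → a₀=15, period (15,30); ℓ=2 even so k=1
a_0=15:  p_0=15·1+0=15,  q_0=15·0+1=1
a_1=15:  p_1=15·15+1=226,  q_1=15·1+0=15
→ (226, 15).  Check: 226²=51076, 227·15²=51075, difference 1.
(x_2, y_2) = (226·226 + 227·15·15, 226·15 + 15·226) = (102151, 6780)
(x_3, y_3) = (226·102151 + 227·15·6780, 226·6780 + 15·102151) = (46172026, 3064545)
(x_4, y_4) = (226·46172026 + 227·15·3064545, 226·3064545 + 15·46172026) = (20869653601, 1385167560)

226 15
102151 6780
46172026 3064545
20869653601 1385167560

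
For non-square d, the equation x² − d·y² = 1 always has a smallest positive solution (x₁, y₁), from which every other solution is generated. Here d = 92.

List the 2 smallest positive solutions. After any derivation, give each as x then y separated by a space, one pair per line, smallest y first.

√92 → a₀=9, period (1,1,2,4,2,1,1,18); ℓ=8 even so k=7
i=0: a=9 ⇒ p=9, q=1
…
i=5: a=2 ⇒ p=470, q=49
i=6: a=1 ⇒ p=681, q=71
i=7: a=1 ⇒ p=1151, q=120
(x₁, y₁) = (1151, 120);  1151² − 92·120² = 1 ✓
(1151+120√92)^2 = 2649601 + 276240√92

1151 120
2649601 276240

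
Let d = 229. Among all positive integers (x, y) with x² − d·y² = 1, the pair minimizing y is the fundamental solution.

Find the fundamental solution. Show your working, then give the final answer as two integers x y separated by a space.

d=229: √d = [15; 7,1,1,7,30] (ℓ=5, odd), read p_9/q_9
i=0: a=15 ⇒ p=15, q=1
…
i=4: a=7 ⇒ p=1710, q=113
i=5: a=30 ⇒ p=51527, q=3405
i=6: a=7 ⇒ p=362399, q=23948
i=7: a=1 ⇒ p=413926, q=27353
i=8: a=1 ⇒ p=776325, q=51301
i=9: a=7 ⇒ p=5848201, q=386460
fundamental: x₁=5848201, y₁=386460  (since 34201454936401 − 229·149351331600 = 1)

5848201 386460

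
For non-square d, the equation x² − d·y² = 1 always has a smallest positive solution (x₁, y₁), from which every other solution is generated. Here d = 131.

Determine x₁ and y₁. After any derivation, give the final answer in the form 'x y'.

10610 927

√131 → a₀=11, period (2,4,11,4,2,22); ℓ=6 even so k=5
step 0: (11, 1)  from 11·(1,0) + (0,1)
step 1: (23, 2)  from 2·(11,1) + (1,0)
step 2: (103, 9)  from 4·(23,2) + (11,1)
…
step 4: (4727, 413)  from 4·(1156,101) + (103,9)
step 5: (10610, 927)  from 2·(4727,413) + (1156,101)
→ (10610, 927).  Check: 10610²=112572100, 131·927²=112572099, difference 1.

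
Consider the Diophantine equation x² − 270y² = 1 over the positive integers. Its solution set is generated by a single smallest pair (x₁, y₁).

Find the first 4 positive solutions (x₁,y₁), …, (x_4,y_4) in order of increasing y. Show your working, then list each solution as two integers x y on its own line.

√270 → a₀=16, period (2,3,6,3,2,32); ℓ=6 even so k=5
step 0: (16, 1)  from 16·(1,0) + (0,1)
…
step 2: (115, 7)  from 3·(33,2) + (16,1)
…
step 4: (2284, 139)  from 3·(723,44) + (115,7)
step 5: (5291, 322)  from 2·(2284,139) + (723,44)
→ (5291, 322).  Check: 5291²=27994681, 270·322²=27994680, difference 1.
k=2:  x_2 = 5291·5291+270·322·322 = 55989361,  y_2 = 5291·322+322·5291 = 3407404
k=3:  x_3 = 5291·55989361+270·322·3407404 = 592479412811,  y_3 = 5291·3407404+322·55989361 = 36057148806
k=4:  x_4 = 5291·592479412811+270·322·36057148806 = 6269617090376641,  y_4 = 5291·36057148806+322·592479412811 = 381556745257688

5291 322
55989361 3407404
592479412811 36057148806
6269617090376641 381556745257688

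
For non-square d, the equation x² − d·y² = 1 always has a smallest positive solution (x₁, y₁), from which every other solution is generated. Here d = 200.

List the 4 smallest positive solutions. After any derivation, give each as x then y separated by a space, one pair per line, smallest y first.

99 7
19601 1386
3880899 274421
768398401 54333972

d=200: √d = [14; 7,28] (ℓ=2, even), read p_1/q_1
i=0: a=14 ⇒ p=14, q=1
i=1: a=7 ⇒ p=99, q=7
(x₁, y₁) = (99, 7);  99² − 200·7² = 1 ✓
k=2:  x_2 = 99·99+200·7·7 = 19601,  y_2 = 99·7+7·99 = 1386
k=3:  x_3 = 99·19601+200·7·1386 = 3880899,  y_3 = 99·1386+7·19601 = 274421
k=4:  x_4 = 99·3880899+200·7·274421 = 768398401,  y_4 = 99·274421+7·3880899 = 54333972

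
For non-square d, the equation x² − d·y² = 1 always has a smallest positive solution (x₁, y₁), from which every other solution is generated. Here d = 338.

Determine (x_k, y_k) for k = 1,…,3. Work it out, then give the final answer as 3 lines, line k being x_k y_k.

114243 6214
26102926097 1419812004
5964153172084899 324407165539730

d=338: √d = [18; 2,1,1,2,36] (ℓ=5, odd), read p_9/q_9
i=0: a=18 ⇒ p=18, q=1
i=1: a=2 ⇒ p=37, q=2
i=2: a=1 ⇒ p=55, q=3
i=3: a=1 ⇒ p=92, q=5
i=4: a=2 ⇒ p=239, q=13
…
i=6: a=2 ⇒ p=17631, q=959
…
i=8: a=1 ⇒ p=43958, q=2391
i=9: a=2 ⇒ p=114243, q=6214
fundamental: x₁=114243, y₁=6214  (since 13051463049 − 338·38613796 = 1)
n=2: (114243,6214)∘(114243,6214) = (114243·114243+338·6214·6214, 114243·6214+6214·114243) = (26102926097,1419812004)
n=3: (26102926097,1419812004)∘(114243,6214) = (114243·26102926097+338·6214·1419812004, 114243·1419812004+6214·26102926097) = (5964153172084899,324407165539730)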